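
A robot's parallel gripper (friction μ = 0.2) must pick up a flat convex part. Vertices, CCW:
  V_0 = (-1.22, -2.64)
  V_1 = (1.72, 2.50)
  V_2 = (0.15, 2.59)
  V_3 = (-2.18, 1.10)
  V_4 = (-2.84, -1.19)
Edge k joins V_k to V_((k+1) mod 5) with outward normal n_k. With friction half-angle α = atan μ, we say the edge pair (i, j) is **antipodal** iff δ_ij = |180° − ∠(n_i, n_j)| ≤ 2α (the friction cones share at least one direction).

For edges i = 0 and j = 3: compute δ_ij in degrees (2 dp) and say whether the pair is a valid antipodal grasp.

α = atan 0.2 = 11.31°;  2α = 22.62°
edge 0: e_0 = (+2.94, +5.14);  n_0 = (+0.8680, -0.4965)
edge 3: e_3 = (-0.66, -2.29);  n_3 = (-0.9609, +0.2769)
∠(n_0, n_3) = 166.31°
δ = |180° − 166.31°| = 13.69°
13.69° ≤ 2α = 22.62°  →  valid

δ = 13.69°, valid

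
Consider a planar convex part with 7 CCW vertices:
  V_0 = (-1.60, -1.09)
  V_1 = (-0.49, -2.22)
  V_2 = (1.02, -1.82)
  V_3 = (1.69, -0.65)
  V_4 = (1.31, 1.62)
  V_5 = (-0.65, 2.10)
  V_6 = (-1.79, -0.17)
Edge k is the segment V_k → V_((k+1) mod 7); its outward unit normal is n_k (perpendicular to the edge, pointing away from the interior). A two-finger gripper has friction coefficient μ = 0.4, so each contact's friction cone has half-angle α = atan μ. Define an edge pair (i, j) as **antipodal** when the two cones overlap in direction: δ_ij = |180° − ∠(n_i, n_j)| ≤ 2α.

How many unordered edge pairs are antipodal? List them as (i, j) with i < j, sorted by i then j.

count = 7; pairs: (0,3), (0,4), (1,4), (2,5), (2,6), (3,5), (3,6)

α = atan 0.4 = 21.80°;  2α = 43.60°
n_0 = (-0.7134, -0.7008)
n_1 = (+0.2561, -0.9667)
n_2 = (+0.8678, -0.4969)
n_3 = (+0.9863, +0.1651)
n_4 = (+0.2379, +0.9713)
n_5 = (-0.8936, +0.4488)
n_6 = (-0.9793, -0.2023)
  (0,1): δ = 119.65°  ·
  (0,2): δ = 74.29°  ·
  (0,3): δ = 34.99°  ✓
  (0,4): δ = 31.75°  ✓
  (0,5): δ = 108.85°  ·
  (0,6): δ = 147.18°  ·
  (1,2): δ = 134.63°  ·
  (1,3): δ = 95.33°  ·
  (1,4): δ = 28.60°  ✓
  (1,5): δ = 48.50°  ·
  (1,6): δ = 86.83°  ·
  (2,3): δ = 140.70°  ·
  (2,4): δ = 73.96°  ·
  (2,5): δ = 3.13°  ✓
  (2,6): δ = 41.47°  ✓
  (3,4): δ = 113.26°  ·
  (3,5): δ = 36.17°  ✓
  (3,6): δ = 2.17°  ✓
  (4,5): δ = 102.91°  ·
  (4,6): δ = 64.57°  ·
  (5,6): δ = 141.67°  ·
antipodal pairs: 7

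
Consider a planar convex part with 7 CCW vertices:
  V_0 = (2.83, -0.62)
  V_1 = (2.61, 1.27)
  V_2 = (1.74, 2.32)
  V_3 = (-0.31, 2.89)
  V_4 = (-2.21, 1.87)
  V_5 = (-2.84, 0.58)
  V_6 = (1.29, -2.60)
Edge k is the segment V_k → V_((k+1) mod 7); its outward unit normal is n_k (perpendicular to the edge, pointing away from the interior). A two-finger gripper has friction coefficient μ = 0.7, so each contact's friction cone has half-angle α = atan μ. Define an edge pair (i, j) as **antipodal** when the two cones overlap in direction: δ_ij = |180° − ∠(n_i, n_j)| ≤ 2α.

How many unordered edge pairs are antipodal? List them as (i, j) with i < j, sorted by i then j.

α = atan 0.7 = 34.99°;  2α = 69.98°
n_0 = (+0.9933, +0.1156)
n_1 = (+0.7700, +0.6380)
n_2 = (+0.2679, +0.9635)
n_3 = (-0.4730, +0.8811)
n_4 = (-0.8986, +0.4388)
n_5 = (-0.6101, -0.7923)
n_6 = (+0.7894, -0.6139)
  (0,1): δ = 147.00°  ·
  (0,2): δ = 112.18°  ·
  (0,3): δ = 68.41°  ✓
  (0,4): δ = 32.67°  ✓
  (0,5): δ = 45.77°  ✓
  (0,6): δ = 135.49°  ·
  (1,2): δ = 145.18°  ·
  (1,3): δ = 101.42°  ·
  (1,4): δ = 65.67°  ✓
  (1,5): δ = 12.76°  ✓
  (1,6): δ = 102.48°  ·
  (2,3): δ = 136.23°  ·
  (2,4): δ = 100.49°  ·
  (2,5): δ = 22.06°  ✓
  (2,6): δ = 67.66°  ✓
  (3,4): δ = 144.26°  ·
  (3,5): δ = 65.82°  ✓
  (3,6): δ = 23.90°  ✓
  (4,5): δ = 101.57°  ·
  (4,6): δ = 11.85°  ✓
  (5,6): δ = 90.28°  ·
antipodal pairs: 10

count = 10; pairs: (0,3), (0,4), (0,5), (1,4), (1,5), (2,5), (2,6), (3,5), (3,6), (4,6)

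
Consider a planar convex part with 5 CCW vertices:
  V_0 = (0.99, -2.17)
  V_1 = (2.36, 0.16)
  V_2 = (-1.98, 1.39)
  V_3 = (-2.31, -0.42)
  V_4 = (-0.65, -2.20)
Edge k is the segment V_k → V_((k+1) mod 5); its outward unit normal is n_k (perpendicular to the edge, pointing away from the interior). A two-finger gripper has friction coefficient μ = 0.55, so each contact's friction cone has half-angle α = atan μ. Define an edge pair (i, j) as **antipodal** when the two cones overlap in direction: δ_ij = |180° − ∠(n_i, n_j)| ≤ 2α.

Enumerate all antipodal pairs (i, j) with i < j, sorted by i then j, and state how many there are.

count = 3; pairs: (0,2), (1,3), (1,4)

α = atan 0.55 = 28.81°;  2α = 57.62°
n_0 = (+0.8620, -0.5069)
n_1 = (+0.2727, +0.9621)
n_2 = (-0.9838, +0.1794)
n_3 = (-0.7313, -0.6820)
n_4 = (+0.0183, -0.9998)
  (0,1): δ = 75.37°  ·
  (0,2): δ = 20.12°  ✓
  (0,3): δ = 73.46°  ·
  (0,4): δ = 121.50°  ·
  (1,2): δ = 84.51°  ·
  (1,3): δ = 31.17°  ✓
  (1,4): δ = 16.87°  ✓
  (2,3): δ = 126.67°  ·
  (2,4): δ = 78.62°  ·
  (3,4): δ = 131.95°  ·
antipodal pairs: 3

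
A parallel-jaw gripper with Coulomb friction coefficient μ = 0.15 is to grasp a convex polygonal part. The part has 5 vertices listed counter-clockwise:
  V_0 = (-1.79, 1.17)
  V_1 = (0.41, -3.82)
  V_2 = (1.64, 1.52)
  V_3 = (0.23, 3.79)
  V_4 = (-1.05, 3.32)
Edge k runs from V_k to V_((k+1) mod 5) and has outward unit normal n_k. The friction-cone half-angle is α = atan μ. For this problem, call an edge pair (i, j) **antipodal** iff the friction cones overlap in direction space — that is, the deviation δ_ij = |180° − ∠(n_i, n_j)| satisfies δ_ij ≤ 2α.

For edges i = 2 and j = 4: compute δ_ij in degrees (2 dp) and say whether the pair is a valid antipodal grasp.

δ = 50.84°, invalid

α = atan 0.15 = 8.53°;  2α = 17.06°
edge 2: e_2 = (-1.41, +2.27);  n_2 = (+0.8495, +0.5276)
edge 4: e_4 = (-0.74, -2.15);  n_4 = (-0.9456, +0.3254)
∠(n_2, n_4) = 129.16°
δ = |180° − 129.16°| = 50.84°
50.84° > 2α = 17.06°  →  invalid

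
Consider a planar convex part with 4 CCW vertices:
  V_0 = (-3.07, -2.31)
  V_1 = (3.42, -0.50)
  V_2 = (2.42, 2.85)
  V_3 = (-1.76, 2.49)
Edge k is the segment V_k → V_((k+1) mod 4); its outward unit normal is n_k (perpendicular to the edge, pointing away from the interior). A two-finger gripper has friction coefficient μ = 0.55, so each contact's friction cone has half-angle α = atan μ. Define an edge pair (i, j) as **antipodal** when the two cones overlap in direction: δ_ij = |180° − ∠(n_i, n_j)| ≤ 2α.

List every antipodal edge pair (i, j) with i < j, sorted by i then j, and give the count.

α = atan 0.55 = 28.81°;  2α = 57.62°
n_0 = (+0.2686, -0.9632)
n_1 = (+0.9582, +0.2860)
n_2 = (-0.0858, +0.9963)
n_3 = (-0.9647, +0.2633)
  (0,1): δ = 88.96°  ·
  (0,2): δ = 10.66°  ✓
  (0,3): δ = 59.15°  ·
  (1,2): δ = 101.70°  ·
  (1,3): δ = 31.89°  ✓
  (2,3): δ = 110.19°  ·
antipodal pairs: 2

count = 2; pairs: (0,2), (1,3)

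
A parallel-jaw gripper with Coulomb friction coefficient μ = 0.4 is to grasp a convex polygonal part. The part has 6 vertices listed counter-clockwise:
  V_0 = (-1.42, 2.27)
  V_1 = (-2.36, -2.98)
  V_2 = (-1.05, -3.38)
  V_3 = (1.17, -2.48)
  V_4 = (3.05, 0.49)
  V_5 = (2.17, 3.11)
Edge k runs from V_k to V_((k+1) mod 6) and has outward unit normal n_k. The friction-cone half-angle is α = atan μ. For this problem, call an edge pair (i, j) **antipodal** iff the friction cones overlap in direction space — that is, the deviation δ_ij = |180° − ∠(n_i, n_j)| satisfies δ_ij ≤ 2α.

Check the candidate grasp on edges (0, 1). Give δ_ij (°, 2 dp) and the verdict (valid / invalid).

δ = 96.83°, invalid

α = atan 0.4 = 21.80°;  2α = 43.60°
edge 0: e_0 = (-0.94, -5.25);  n_0 = (-0.9843, +0.1762)
edge 1: e_1 = (+1.31, -0.40);  n_1 = (-0.2920, -0.9564)
∠(n_0, n_1) = 83.17°
δ = |180° − 83.17°| = 96.83°
96.83° > 2α = 43.60°  →  invalid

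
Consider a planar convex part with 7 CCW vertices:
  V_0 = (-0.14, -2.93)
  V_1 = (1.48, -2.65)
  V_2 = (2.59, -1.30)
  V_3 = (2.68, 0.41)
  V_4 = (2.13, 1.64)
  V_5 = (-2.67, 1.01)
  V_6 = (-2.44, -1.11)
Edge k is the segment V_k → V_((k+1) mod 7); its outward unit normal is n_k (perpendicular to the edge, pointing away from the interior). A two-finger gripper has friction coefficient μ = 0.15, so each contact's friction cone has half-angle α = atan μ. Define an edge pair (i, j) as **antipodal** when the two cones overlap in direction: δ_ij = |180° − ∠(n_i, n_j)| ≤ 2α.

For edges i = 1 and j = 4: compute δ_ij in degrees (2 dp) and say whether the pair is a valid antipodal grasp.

δ = 43.09°, invalid

α = atan 0.15 = 8.53°;  2α = 17.06°
edge 1: e_1 = (+1.11, +1.35);  n_1 = (+0.7724, -0.6351)
edge 4: e_4 = (-4.80, -0.63);  n_4 = (-0.1301, +0.9915)
∠(n_1, n_4) = 136.91°
δ = |180° − 136.91°| = 43.09°
43.09° > 2α = 17.06°  →  invalid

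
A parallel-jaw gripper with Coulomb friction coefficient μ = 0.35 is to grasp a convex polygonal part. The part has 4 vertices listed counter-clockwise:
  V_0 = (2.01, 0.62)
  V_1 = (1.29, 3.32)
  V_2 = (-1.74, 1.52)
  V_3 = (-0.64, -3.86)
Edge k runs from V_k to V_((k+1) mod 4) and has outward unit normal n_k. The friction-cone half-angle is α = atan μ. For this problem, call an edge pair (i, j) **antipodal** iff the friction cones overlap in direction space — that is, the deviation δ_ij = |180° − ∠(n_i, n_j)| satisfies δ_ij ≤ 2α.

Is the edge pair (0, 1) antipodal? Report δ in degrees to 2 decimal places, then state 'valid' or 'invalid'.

δ = 74.22°, invalid

α = atan 0.35 = 19.29°;  2α = 38.58°
edge 0: e_0 = (-0.72, +2.70);  n_0 = (+0.9662, +0.2577)
edge 1: e_1 = (-3.03, -1.80);  n_1 = (-0.5107, +0.8597)
∠(n_0, n_1) = 105.78°
δ = |180° − 105.78°| = 74.22°
74.22° > 2α = 38.58°  →  invalid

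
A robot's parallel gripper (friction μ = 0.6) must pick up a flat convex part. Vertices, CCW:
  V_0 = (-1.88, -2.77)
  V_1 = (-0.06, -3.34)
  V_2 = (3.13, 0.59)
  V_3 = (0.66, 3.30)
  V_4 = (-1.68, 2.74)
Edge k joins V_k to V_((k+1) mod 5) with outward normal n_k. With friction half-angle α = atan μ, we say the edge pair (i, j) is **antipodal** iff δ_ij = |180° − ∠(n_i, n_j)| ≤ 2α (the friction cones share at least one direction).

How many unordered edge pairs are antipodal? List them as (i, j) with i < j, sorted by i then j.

α = atan 0.6 = 30.96°;  2α = 61.93°
n_0 = (-0.2989, -0.9543)
n_1 = (+0.7764, -0.6302)
n_2 = (+0.7391, +0.6736)
n_3 = (-0.2327, +0.9725)
n_4 = (-0.9993, +0.0363)
  (0,1): δ = 111.68°  ·
  (0,2): δ = 30.26°  ✓
  (0,3): δ = 30.85°  ✓
  (0,4): δ = 105.31°  ·
  (1,2): δ = 98.59°  ·
  (1,3): δ = 37.47°  ✓
  (1,4): δ = 36.99°  ✓
  (2,3): δ = 118.89°  ·
  (2,4): δ = 44.43°  ✓
  (3,4): δ = 105.54°  ·
antipodal pairs: 5

count = 5; pairs: (0,2), (0,3), (1,3), (1,4), (2,4)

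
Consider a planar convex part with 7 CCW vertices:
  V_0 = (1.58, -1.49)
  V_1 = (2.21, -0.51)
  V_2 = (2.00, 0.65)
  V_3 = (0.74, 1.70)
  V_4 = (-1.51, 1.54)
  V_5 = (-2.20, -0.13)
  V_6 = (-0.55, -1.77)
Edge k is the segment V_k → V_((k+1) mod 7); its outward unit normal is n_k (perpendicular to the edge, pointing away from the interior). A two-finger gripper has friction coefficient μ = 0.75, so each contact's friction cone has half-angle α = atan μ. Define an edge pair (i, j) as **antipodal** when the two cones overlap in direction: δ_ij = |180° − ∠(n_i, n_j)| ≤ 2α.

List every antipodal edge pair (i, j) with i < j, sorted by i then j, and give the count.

count = 10; pairs: (0,3), (0,4), (1,4), (1,5), (2,4), (2,5), (2,6), (3,5), (3,6), (4,6)

α = atan 0.75 = 36.87°;  2α = 73.74°
n_0 = (+0.8412, -0.5408)
n_1 = (+0.9840, +0.1781)
n_2 = (+0.6402, +0.7682)
n_3 = (-0.0709, +0.9975)
n_4 = (-0.9242, +0.3819)
n_5 = (-0.7050, -0.7093)
n_6 = (+0.1303, -0.9915)
  (0,1): δ = 137.00°  ·
  (0,2): δ = 97.07°  ·
  (0,3): δ = 53.20°  ✓
  (0,4): δ = 10.29°  ✓
  (0,5): δ = 77.91°  ·
  (0,6): δ = 130.22°  ·
  (1,2): δ = 140.07°  ·
  (1,3): δ = 96.19°  ·
  (1,4): δ = 32.71°  ✓
  (1,5): δ = 34.91°  ✓
  (1,6): δ = 87.23°  ·
  (2,3): δ = 136.13°  ·
  (2,4): δ = 72.64°  ✓
  (2,5): δ = 5.02°  ✓
  (2,6): δ = 47.29°  ✓
  (3,4): δ = 116.52°  ·
  (3,5): δ = 48.89°  ✓
  (3,6): δ = 3.42°  ✓
  (4,5): δ = 112.38°  ·
  (4,6): δ = 60.06°  ✓
  (5,6): δ = 127.69°  ·
antipodal pairs: 10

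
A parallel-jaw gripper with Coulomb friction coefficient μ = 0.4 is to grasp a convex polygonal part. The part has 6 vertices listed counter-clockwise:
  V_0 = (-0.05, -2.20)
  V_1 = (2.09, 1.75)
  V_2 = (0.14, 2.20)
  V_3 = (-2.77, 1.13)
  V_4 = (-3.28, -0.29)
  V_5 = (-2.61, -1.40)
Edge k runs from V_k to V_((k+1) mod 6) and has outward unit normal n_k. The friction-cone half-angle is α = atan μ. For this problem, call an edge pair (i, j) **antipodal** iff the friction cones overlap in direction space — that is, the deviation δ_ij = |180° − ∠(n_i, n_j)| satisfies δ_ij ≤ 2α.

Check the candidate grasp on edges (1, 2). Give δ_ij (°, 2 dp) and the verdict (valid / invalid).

α = atan 0.4 = 21.80°;  2α = 43.60°
edge 1: e_1 = (-1.95, +0.45);  n_1 = (+0.2249, +0.9744)
edge 2: e_2 = (-2.91, -1.07);  n_2 = (-0.3451, +0.9386)
∠(n_1, n_2) = 33.18°
δ = |180° − 33.18°| = 146.82°
146.82° > 2α = 43.60°  →  invalid

δ = 146.82°, invalid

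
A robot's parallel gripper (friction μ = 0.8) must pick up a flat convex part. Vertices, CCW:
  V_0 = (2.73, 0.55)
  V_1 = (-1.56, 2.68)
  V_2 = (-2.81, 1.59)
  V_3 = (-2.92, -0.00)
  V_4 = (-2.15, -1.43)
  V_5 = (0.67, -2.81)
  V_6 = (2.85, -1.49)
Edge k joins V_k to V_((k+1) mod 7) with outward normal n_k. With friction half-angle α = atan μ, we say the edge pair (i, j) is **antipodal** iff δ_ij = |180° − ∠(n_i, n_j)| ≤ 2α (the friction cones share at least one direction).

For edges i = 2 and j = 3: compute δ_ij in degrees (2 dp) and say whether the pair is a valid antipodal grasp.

δ = 147.74°, invalid

α = atan 0.8 = 38.66°;  2α = 77.32°
edge 2: e_2 = (-0.11, -1.59);  n_2 = (-0.9976, +0.0690)
edge 3: e_3 = (+0.77, -1.43);  n_3 = (-0.8805, -0.4741)
∠(n_2, n_3) = 32.26°
δ = |180° − 32.26°| = 147.74°
147.74° > 2α = 77.32°  →  invalid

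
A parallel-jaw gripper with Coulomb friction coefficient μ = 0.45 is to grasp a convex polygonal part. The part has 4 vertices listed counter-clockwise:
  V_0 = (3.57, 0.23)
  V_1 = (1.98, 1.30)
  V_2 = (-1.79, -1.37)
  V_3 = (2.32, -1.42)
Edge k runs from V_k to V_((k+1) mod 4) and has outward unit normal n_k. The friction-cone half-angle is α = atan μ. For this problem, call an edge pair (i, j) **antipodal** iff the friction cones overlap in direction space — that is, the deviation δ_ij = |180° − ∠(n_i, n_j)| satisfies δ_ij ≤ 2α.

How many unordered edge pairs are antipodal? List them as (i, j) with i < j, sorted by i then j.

α = atan 0.45 = 24.23°;  2α = 48.46°
n_0 = (+0.5583, +0.8296)
n_1 = (-0.5780, +0.8161)
n_2 = (-0.0122, -0.9999)
n_3 = (+0.7971, -0.6039)
  (0,1): δ = 110.75°  ·
  (0,2): δ = 33.24°  ✓
  (0,3): δ = 86.79°  ·
  (1,2): δ = 36.00°  ✓
  (1,3): δ = 17.55°  ✓
  (2,3): δ = 126.45°  ·
antipodal pairs: 3

count = 3; pairs: (0,2), (1,2), (1,3)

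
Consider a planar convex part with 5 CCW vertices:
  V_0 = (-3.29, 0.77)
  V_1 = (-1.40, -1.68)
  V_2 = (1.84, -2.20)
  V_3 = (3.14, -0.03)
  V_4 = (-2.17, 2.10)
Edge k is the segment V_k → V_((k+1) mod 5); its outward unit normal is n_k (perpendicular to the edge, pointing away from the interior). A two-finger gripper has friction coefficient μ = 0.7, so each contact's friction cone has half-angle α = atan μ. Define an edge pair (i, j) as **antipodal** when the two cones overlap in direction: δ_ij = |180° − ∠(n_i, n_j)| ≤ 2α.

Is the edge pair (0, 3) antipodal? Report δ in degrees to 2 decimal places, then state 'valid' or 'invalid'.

α = atan 0.7 = 34.99°;  2α = 69.98°
edge 0: e_0 = (+1.89, -2.45);  n_0 = (-0.7918, -0.6108)
edge 3: e_3 = (-5.31, +2.13);  n_3 = (+0.3723, +0.9281)
∠(n_0, n_3) = 149.50°
δ = |180° − 149.50°| = 30.50°
30.50° ≤ 2α = 69.98°  →  valid

δ = 30.50°, valid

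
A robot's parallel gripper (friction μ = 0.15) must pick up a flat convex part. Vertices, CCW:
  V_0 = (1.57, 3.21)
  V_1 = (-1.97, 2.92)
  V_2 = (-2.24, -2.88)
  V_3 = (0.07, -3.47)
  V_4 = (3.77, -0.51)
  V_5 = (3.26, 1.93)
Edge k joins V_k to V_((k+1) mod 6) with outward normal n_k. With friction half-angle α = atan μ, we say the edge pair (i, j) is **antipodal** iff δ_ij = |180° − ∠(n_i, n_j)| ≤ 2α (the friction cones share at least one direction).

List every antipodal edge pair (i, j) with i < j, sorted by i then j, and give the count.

α = atan 0.15 = 8.53°;  2α = 17.06°
n_0 = (-0.0816, +0.9967)
n_1 = (-0.9989, +0.0465)
n_2 = (-0.2475, -0.9689)
n_3 = (+0.6247, -0.7809)
n_4 = (+0.9788, +0.2046)
n_5 = (+0.6038, +0.7972)
  (0,1): δ = 97.35°  ·
  (0,2): δ = 19.01°  ·
  (0,3): δ = 33.98°  ·
  (0,4): δ = 97.12°  ·
  (0,5): δ = 138.18°  ·
  (1,2): δ = 101.66°  ·
  (1,3): δ = 48.67°  ·
  (1,4): δ = 14.47°  ✓
  (1,5): δ = 55.53°  ·
  (2,3): δ = 127.01°  ·
  (2,4): δ = 63.87°  ·
  (2,5): δ = 22.81°  ·
  (3,4): δ = 116.85°  ·
  (3,5): δ = 75.80°  ·
  (4,5): δ = 138.95°  ·
antipodal pairs: 1

count = 1; pairs: (1,4)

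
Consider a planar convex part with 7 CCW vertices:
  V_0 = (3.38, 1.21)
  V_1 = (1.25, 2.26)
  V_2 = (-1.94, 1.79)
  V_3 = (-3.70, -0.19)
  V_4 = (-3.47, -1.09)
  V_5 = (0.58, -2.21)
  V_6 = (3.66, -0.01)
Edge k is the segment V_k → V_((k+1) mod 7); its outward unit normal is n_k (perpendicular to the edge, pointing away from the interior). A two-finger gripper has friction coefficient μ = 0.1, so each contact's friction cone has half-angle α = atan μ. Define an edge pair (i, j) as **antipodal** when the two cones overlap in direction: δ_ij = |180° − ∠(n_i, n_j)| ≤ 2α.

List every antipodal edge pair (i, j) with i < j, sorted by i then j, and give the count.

count = 2; pairs: (0,4), (3,6)

α = atan 0.1 = 5.71°;  2α = 11.42°
n_0 = (+0.4422, +0.8969)
n_1 = (-0.1458, +0.9893)
n_2 = (-0.7474, +0.6644)
n_3 = (-0.9689, -0.2476)
n_4 = (-0.2665, -0.9638)
n_5 = (+0.5812, -0.8137)
n_6 = (+0.9747, +0.2237)
  (0,1): δ = 145.38°  ·
  (0,2): δ = 105.39°  ·
  (0,3): δ = 49.42°  ·
  (0,4): δ = 10.78°  ✓
  (0,5): δ = 61.78°  ·
  (0,6): δ = 129.17°  ·
  (1,2): δ = 140.01°  ·
  (1,3): δ = 84.05°  ·
  (1,4): δ = 23.84°  ·
  (1,5): δ = 27.16°  ·
  (1,6): δ = 94.54°  ·
  (2,3): δ = 124.03°  ·
  (2,4): δ = 63.82°  ·
  (2,5): δ = 12.83°  ·
  (2,6): δ = 54.56°  ·
  (3,4): δ = 119.79°  ·
  (3,5): δ = 68.80°  ·
  (3,6): δ = 1.41°  ✓
  (4,5): δ = 129.00°  ·
  (4,6): δ = 61.62°  ·
  (5,6): δ = 112.61°  ·
antipodal pairs: 2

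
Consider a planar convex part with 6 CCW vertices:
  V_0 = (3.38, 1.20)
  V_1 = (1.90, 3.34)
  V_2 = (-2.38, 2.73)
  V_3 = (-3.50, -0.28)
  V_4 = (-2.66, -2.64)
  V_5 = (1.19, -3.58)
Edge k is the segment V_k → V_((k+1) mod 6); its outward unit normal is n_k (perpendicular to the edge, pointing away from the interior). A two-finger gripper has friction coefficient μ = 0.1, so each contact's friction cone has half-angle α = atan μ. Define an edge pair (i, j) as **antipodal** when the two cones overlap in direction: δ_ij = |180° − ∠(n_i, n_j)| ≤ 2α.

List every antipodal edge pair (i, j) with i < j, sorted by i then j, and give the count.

α = atan 0.1 = 5.71°;  2α = 11.42°
n_0 = (+0.8225, +0.5688)
n_1 = (-0.1411, +0.9900)
n_2 = (-0.9372, +0.3487)
n_3 = (-0.9421, -0.3353)
n_4 = (-0.2372, -0.9715)
n_5 = (+0.9091, -0.4165)
  (0,1): δ = 116.56°  ·
  (0,2): δ = 55.08°  ·
  (0,3): δ = 15.08°  ·
  (0,4): δ = 41.61°  ·
  (0,5): δ = 120.72°  ·
  (1,2): δ = 118.52°  ·
  (1,3): δ = 78.52°  ·
  (1,4): δ = 21.83°  ·
  (1,5): δ = 57.27°  ·
  (2,3): δ = 140.00°  ·
  (2,4): δ = 83.31°  ·
  (2,5): δ = 4.21°  ✓
  (3,4): δ = 123.31°  ·
  (3,5): δ = 44.21°  ·
  (4,5): δ = 100.89°  ·
antipodal pairs: 1

count = 1; pairs: (2,5)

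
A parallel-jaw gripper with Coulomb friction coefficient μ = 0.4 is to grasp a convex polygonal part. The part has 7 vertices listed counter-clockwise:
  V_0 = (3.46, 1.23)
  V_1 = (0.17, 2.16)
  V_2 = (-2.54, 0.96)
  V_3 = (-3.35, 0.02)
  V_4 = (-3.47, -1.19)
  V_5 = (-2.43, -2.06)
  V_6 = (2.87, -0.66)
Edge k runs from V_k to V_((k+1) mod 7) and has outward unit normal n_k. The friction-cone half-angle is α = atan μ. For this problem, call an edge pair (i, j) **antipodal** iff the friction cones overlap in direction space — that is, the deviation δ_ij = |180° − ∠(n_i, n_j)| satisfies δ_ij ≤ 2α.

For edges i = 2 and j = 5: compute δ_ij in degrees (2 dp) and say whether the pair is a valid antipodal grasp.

α = atan 0.4 = 21.80°;  2α = 43.60°
edge 2: e_2 = (-0.81, -0.94);  n_2 = (-0.7575, +0.6528)
edge 5: e_5 = (+5.30, +1.40);  n_5 = (+0.2554, -0.9668)
∠(n_2, n_5) = 145.55°
δ = |180° − 145.55°| = 34.45°
34.45° ≤ 2α = 43.60°  →  valid

δ = 34.45°, valid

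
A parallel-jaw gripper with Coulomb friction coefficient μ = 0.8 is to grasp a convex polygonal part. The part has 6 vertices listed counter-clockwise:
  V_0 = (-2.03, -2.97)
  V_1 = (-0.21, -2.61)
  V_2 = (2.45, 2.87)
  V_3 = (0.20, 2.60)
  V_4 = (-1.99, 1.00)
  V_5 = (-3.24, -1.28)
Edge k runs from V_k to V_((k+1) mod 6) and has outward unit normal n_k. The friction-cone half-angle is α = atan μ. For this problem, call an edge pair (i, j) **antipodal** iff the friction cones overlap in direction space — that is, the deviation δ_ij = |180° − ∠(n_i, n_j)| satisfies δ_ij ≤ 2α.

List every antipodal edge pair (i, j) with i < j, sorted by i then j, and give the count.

α = atan 0.8 = 38.66°;  2α = 77.32°
n_0 = (+0.1940, -0.9810)
n_1 = (+0.8996, -0.4367)
n_2 = (-0.1191, +0.9929)
n_3 = (-0.5899, +0.8075)
n_4 = (-0.8769, +0.4807)
n_5 = (-0.8131, -0.5821)
  (0,1): δ = 127.08°  ·
  (0,2): δ = 4.35°  ✓
  (0,3): δ = 24.96°  ✓
  (0,4): δ = 50.08°  ✓
  (0,5): δ = 114.41°  ·
  (1,2): δ = 57.27°  ✓
  (1,3): δ = 27.96°  ✓
  (1,4): δ = 2.84°  ✓
  (1,5): δ = 61.49°  ✓
  (2,3): δ = 150.69°  ·
  (2,4): δ = 125.58°  ·
  (2,5): δ = 61.24°  ✓
  (3,4): δ = 154.89°  ·
  (3,5): δ = 90.55°  ·
  (4,5): δ = 115.66°  ·
antipodal pairs: 8

count = 8; pairs: (0,2), (0,3), (0,4), (1,2), (1,3), (1,4), (1,5), (2,5)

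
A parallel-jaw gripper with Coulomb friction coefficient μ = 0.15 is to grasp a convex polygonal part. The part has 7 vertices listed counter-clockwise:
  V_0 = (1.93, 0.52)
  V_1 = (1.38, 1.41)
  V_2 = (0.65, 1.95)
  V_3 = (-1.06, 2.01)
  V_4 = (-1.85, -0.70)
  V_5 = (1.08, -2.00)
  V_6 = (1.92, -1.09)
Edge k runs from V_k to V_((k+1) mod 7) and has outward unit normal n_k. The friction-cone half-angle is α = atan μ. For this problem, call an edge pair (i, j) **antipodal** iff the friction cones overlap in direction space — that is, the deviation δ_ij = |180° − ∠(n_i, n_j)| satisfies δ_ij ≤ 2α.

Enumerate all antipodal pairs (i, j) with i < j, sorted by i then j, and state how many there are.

α = atan 0.15 = 8.53°;  2α = 17.06°
n_0 = (+0.8507, +0.5257)
n_1 = (+0.5947, +0.8039)
n_2 = (+0.0351, +0.9994)
n_3 = (-0.9600, +0.2799)
n_4 = (-0.4056, -0.9141)
n_5 = (+0.7348, -0.6783)
n_6 = (+1.0000, -0.0062)
  (0,1): δ = 158.21°  ·
  (0,2): δ = 123.72°  ·
  (0,3): δ = 47.97°  ·
  (0,4): δ = 34.36°  ·
  (0,5): δ = 105.58°  ·
  (0,6): δ = 147.93°  ·
  (1,2): δ = 145.52°  ·
  (1,3): δ = 69.76°  ·
  (1,4): δ = 12.57°  ✓
  (1,5): δ = 83.78°  ·
  (1,6): δ = 126.14°  ·
  (2,3): δ = 104.24°  ·
  (2,4): δ = 21.92°  ·
  (2,5): δ = 49.30°  ·
  (2,6): δ = 91.65°  ·
  (3,4): δ = 97.67°  ·
  (3,5): δ = 26.46°  ·
  (3,6): δ = 15.90°  ✓
  (4,5): δ = 108.78°  ·
  (4,6): δ = 66.43°  ·
  (5,6): δ = 137.65°  ·
antipodal pairs: 2

count = 2; pairs: (1,4), (3,6)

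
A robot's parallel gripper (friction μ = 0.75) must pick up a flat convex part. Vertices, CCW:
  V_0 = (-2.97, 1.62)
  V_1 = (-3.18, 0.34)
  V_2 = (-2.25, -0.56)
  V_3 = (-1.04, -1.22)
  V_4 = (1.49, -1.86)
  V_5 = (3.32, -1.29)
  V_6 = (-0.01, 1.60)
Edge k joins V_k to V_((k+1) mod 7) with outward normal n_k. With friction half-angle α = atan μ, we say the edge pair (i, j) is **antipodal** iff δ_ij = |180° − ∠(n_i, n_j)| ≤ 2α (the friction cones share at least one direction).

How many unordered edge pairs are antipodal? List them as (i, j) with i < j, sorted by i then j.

count = 10; pairs: (0,4), (0,5), (1,5), (1,6), (2,5), (2,6), (3,5), (3,6), (4,5), (4,6)

α = atan 0.75 = 36.87°;  2α = 73.74°
n_0 = (-0.9868, +0.1619)
n_1 = (-0.6954, -0.7186)
n_2 = (-0.4789, -0.8779)
n_3 = (-0.2452, -0.9695)
n_4 = (+0.2974, -0.9548)
n_5 = (+0.6554, +0.7552)
n_6 = (+0.0068, +1.0000)
  (0,1): δ = 124.74°  ·
  (0,2): δ = 109.29°  ·
  (0,3): δ = 94.88°  ·
  (0,4): δ = 63.38°  ✓
  (0,5): δ = 58.36°  ✓
  (0,6): δ = 98.93°  ·
  (1,2): δ = 164.55°  ·
  (1,3): δ = 150.14°  ·
  (1,4): δ = 118.64°  ·
  (1,5): δ = 3.11°  ✓
  (1,6): δ = 43.67°  ✓
  (2,3): δ = 165.59°  ·
  (2,4): δ = 134.09°  ·
  (2,5): δ = 12.34°  ✓
  (2,6): δ = 28.22°  ✓
  (3,4): δ = 148.50°  ·
  (3,5): δ = 26.76°  ✓
  (3,6): δ = 13.81°  ✓
  (4,5): δ = 58.25°  ✓
  (4,6): δ = 17.69°  ✓
  (5,6): δ = 139.43°  ·
antipodal pairs: 10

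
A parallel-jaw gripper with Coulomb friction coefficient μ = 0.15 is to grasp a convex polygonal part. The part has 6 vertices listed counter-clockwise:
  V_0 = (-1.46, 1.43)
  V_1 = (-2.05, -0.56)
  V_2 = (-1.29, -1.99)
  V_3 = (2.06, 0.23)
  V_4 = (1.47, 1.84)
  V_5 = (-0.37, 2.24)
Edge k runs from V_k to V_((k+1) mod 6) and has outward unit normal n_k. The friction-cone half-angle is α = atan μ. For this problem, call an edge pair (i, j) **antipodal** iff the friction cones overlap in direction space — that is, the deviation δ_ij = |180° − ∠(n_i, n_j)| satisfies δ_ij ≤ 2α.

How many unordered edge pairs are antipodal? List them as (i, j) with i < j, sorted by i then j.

count = 2; pairs: (1,3), (2,5)

α = atan 0.15 = 8.53°;  2α = 17.06°
n_0 = (-0.9587, +0.2843)
n_1 = (-0.8830, -0.4693)
n_2 = (+0.5524, -0.8336)
n_3 = (+0.9389, +0.3441)
n_4 = (+0.2124, +0.9772)
n_5 = (-0.5965, +0.8026)
  (0,1): δ = 135.50°  ·
  (0,2): δ = 39.95°  ·
  (0,3): δ = 36.64°  ·
  (0,4): δ = 94.25°  ·
  (0,5): δ = 143.13°  ·
  (1,2): δ = 84.46°  ·
  (1,3): δ = 7.86°  ✓
  (1,4): δ = 49.75°  ·
  (1,5): δ = 98.63°  ·
  (2,3): δ = 103.41°  ·
  (2,4): δ = 45.80°  ·
  (2,5): δ = 3.08°  ✓
  (3,4): δ = 122.39°  ·
  (3,5): δ = 73.51°  ·
  (4,5): δ = 131.12°  ·
antipodal pairs: 2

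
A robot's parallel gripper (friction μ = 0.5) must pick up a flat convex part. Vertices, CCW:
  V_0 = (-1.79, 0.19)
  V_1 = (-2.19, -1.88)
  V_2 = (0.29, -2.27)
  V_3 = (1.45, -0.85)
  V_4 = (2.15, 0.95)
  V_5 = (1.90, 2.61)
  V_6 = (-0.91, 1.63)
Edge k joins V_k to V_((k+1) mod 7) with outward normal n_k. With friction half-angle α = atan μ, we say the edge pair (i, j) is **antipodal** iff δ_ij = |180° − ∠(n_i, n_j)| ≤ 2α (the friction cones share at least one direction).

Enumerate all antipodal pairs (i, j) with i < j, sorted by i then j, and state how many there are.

count = 9; pairs: (0,2), (0,3), (0,4), (1,5), (2,5), (2,6), (3,5), (3,6), (4,6)

α = atan 0.5 = 26.57°;  2α = 53.13°
n_0 = (-0.9818, +0.1897)
n_1 = (-0.1553, -0.9879)
n_2 = (+0.7744, -0.6326)
n_3 = (+0.9320, -0.3624)
n_4 = (+0.9888, +0.1489)
n_5 = (-0.3293, +0.9442)
n_6 = (-0.8533, +0.5215)
  (0,1): δ = 88.00°  ·
  (0,2): δ = 28.31°  ✓
  (0,3): δ = 10.31°  ✓
  (0,4): δ = 19.50°  ✓
  (0,5): δ = 120.16°  ·
  (0,6): δ = 159.51°  ·
  (1,2): δ = 120.31°  ·
  (1,3): δ = 102.31°  ·
  (1,4): δ = 72.50°  ·
  (1,5): δ = 28.16°  ✓
  (1,6): δ = 67.51°  ·
  (2,3): δ = 162.01°  ·
  (2,4): δ = 132.19°  ·
  (2,5): δ = 31.53°  ✓
  (2,6): δ = 7.82°  ✓
  (3,4): δ = 150.18°  ·
  (3,5): δ = 49.52°  ✓
  (3,6): δ = 10.18°  ✓
  (4,5): δ = 79.34°  ·
  (4,6): δ = 39.99°  ✓
  (5,6): δ = 140.66°  ·
antipodal pairs: 9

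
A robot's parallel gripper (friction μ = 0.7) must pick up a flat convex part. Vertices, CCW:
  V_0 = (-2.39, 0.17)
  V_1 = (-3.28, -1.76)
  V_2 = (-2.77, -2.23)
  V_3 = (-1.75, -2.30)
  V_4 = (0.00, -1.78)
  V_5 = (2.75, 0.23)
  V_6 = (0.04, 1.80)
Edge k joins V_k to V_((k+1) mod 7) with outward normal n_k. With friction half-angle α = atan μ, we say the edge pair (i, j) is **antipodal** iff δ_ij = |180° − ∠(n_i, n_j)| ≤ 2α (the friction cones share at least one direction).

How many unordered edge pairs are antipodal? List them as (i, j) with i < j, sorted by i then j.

α = atan 0.7 = 34.99°;  2α = 69.98°
n_0 = (-0.9081, +0.4188)
n_1 = (-0.6777, -0.7354)
n_2 = (-0.0685, -0.9977)
n_3 = (+0.2848, -0.9586)
n_4 = (+0.5901, -0.8073)
n_5 = (+0.5013, +0.8653)
n_6 = (-0.5571, +0.8305)
  (0,1): δ = 107.91°  ·
  (0,2): δ = 69.17°  ✓
  (0,3): δ = 48.69°  ✓
  (0,4): δ = 29.08°  ✓
  (0,5): δ = 84.67°  ·
  (0,6): δ = 148.61°  ·
  (1,2): δ = 141.26°  ·
  (1,3): δ = 120.79°  ·
  (1,4): δ = 101.17°  ·
  (1,5): δ = 12.58°  ✓
  (1,6): δ = 76.52°  ·
  (2,3): δ = 159.53°  ·
  (2,4): δ = 139.91°  ·
  (2,5): δ = 26.16°  ✓
  (2,6): δ = 37.78°  ✓
  (3,4): δ = 160.39°  ·
  (3,5): δ = 46.63°  ✓
  (3,6): δ = 17.30°  ✓
  (4,5): δ = 66.25°  ✓
  (4,6): δ = 2.31°  ✓
  (5,6): δ = 116.06°  ·
antipodal pairs: 10

count = 10; pairs: (0,2), (0,3), (0,4), (1,5), (2,5), (2,6), (3,5), (3,6), (4,5), (4,6)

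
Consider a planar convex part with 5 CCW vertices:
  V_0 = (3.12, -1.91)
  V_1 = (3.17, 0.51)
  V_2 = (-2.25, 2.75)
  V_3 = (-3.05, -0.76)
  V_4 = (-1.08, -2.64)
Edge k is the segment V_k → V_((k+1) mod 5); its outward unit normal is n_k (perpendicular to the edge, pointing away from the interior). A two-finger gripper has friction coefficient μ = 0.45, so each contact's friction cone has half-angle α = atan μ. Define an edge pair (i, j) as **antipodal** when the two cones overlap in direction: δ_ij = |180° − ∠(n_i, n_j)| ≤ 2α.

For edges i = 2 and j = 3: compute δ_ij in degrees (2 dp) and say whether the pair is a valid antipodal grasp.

α = atan 0.45 = 24.23°;  2α = 48.46°
edge 2: e_2 = (-0.80, -3.51);  n_2 = (-0.9750, +0.2222)
edge 3: e_3 = (+1.97, -1.88);  n_3 = (-0.6904, -0.7234)
∠(n_2, n_3) = 59.18°
δ = |180° − 59.18°| = 120.82°
120.82° > 2α = 48.46°  →  invalid

δ = 120.82°, invalid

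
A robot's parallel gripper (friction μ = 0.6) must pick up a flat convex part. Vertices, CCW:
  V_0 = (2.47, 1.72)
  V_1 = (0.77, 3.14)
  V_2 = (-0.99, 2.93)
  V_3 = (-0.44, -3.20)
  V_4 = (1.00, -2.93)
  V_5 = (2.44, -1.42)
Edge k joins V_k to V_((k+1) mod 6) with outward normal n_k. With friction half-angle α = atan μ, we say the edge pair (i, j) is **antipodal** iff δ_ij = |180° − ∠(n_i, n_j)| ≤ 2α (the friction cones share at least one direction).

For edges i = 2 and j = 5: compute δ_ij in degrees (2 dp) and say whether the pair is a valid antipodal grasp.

δ = 5.67°, valid

α = atan 0.6 = 30.96°;  2α = 61.93°
edge 2: e_2 = (+0.55, -6.13);  n_2 = (-0.9960, -0.0894)
edge 5: e_5 = (+0.03, +3.14);  n_5 = (+1.0000, -0.0096)
∠(n_2, n_5) = 174.33°
δ = |180° − 174.33°| = 5.67°
5.67° ≤ 2α = 61.93°  →  valid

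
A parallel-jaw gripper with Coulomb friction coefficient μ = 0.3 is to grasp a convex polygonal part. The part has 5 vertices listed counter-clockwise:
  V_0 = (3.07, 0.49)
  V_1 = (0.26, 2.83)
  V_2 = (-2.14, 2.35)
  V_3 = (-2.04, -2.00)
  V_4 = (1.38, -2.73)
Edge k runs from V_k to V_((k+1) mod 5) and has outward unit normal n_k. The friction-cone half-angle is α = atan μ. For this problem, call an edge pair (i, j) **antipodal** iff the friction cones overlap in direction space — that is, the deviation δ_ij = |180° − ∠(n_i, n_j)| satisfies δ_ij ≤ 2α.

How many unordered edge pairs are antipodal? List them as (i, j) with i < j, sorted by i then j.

α = atan 0.3 = 16.70°;  2α = 33.40°
n_0 = (+0.6399, +0.7684)
n_1 = (-0.1961, +0.9806)
n_2 = (-0.9997, -0.0230)
n_3 = (-0.2087, -0.9780)
n_4 = (+0.8855, -0.4647)
  (0,1): δ = 128.90°  ·
  (0,2): δ = 48.90°  ·
  (0,3): δ = 27.74°  ✓
  (0,4): δ = 102.09°  ·
  (1,2): δ = 99.99°  ·
  (1,3): δ = 23.36°  ✓
  (1,4): δ = 51.00°  ·
  (2,3): δ = 103.37°  ·
  (2,4): δ = 29.01°  ✓
  (3,4): δ = 105.64°  ·
antipodal pairs: 3

count = 3; pairs: (0,3), (1,3), (2,4)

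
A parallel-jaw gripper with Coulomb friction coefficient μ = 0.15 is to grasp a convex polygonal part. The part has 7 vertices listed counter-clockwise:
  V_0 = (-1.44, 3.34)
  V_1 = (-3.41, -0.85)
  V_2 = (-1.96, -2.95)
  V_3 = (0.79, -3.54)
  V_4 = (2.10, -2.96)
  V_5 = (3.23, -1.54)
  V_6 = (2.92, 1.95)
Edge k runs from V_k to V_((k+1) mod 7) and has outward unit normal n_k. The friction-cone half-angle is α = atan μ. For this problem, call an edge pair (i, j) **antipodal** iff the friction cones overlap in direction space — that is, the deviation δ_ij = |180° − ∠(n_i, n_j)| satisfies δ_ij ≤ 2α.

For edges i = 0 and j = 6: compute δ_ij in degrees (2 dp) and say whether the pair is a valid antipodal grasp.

α = atan 0.15 = 8.53°;  2α = 17.06°
edge 0: e_0 = (-1.97, -4.19);  n_0 = (-0.9050, +0.4255)
edge 6: e_6 = (-4.36, +1.39);  n_6 = (+0.3037, +0.9528)
∠(n_0, n_6) = 82.50°
δ = |180° − 82.50°| = 97.50°
97.50° > 2α = 17.06°  →  invalid

δ = 97.50°, invalid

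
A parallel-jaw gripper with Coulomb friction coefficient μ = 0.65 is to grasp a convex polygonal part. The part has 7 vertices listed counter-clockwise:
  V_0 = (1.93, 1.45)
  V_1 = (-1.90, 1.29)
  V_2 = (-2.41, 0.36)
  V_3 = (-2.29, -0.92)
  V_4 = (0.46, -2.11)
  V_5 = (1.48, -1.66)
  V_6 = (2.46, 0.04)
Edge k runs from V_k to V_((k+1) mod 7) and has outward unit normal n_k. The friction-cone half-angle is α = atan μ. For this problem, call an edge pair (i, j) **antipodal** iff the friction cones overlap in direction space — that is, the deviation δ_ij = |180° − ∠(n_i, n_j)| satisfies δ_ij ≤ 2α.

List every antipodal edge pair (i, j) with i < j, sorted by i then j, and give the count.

α = atan 0.65 = 33.02°;  2α = 66.05°
n_0 = (-0.0417, +0.9991)
n_1 = (-0.8768, +0.4808)
n_2 = (-0.9956, -0.0933)
n_3 = (-0.3971, -0.9178)
n_4 = (+0.4036, -0.9149)
n_5 = (+0.8664, -0.4994)
n_6 = (+0.9361, +0.3519)
  (0,1): δ = 121.13°  ·
  (0,2): δ = 87.04°  ·
  (0,3): δ = 25.79°  ✓
  (0,4): δ = 21.41°  ✓
  (0,5): δ = 57.65°  ✓
  (0,6): δ = 108.21°  ·
  (1,2): δ = 145.90°  ·
  (1,3): δ = 84.66°  ·
  (1,4): δ = 37.45°  ✓
  (1,5): δ = 1.22°  ✓
  (1,6): δ = 49.34°  ✓
  (2,3): δ = 118.76°  ·
  (2,4): δ = 71.55°  ·
  (2,5): δ = 35.32°  ✓
  (2,6): δ = 15.24°  ✓
  (3,4): δ = 132.79°  ·
  (3,5): δ = 96.56°  ·
  (3,6): δ = 46.00°  ✓
  (4,5): δ = 143.77°  ·
  (4,6): δ = 93.21°  ·
  (5,6): δ = 129.44°  ·
antipodal pairs: 9

count = 9; pairs: (0,3), (0,4), (0,5), (1,4), (1,5), (1,6), (2,5), (2,6), (3,6)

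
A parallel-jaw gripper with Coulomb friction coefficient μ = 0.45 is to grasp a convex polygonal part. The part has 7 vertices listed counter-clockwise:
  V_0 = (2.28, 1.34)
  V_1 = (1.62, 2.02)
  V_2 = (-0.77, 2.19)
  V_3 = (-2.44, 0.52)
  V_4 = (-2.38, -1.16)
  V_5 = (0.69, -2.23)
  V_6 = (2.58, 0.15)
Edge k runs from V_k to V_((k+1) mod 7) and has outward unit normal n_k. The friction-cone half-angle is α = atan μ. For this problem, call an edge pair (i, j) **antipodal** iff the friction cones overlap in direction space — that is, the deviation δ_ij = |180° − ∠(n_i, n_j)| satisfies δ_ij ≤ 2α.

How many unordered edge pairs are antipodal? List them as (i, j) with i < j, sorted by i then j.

count = 6; pairs: (0,3), (0,4), (1,4), (2,5), (3,5), (3,6)

α = atan 0.45 = 24.23°;  2α = 48.46°
n_0 = (+0.7176, +0.6965)
n_1 = (+0.0710, +0.9975)
n_2 = (-0.7071, +0.7071)
n_3 = (-0.9994, -0.0357)
n_4 = (-0.3291, -0.9443)
n_5 = (+0.7831, -0.6219)
n_6 = (+0.9697, +0.2445)
  (0,1): δ = 138.21°  ·
  (0,2): δ = 89.14°  ·
  (0,3): δ = 42.10°  ✓
  (0,4): δ = 26.64°  ✓
  (0,5): δ = 97.40°  ·
  (0,6): δ = 150.00°  ·
  (1,2): δ = 130.93°  ·
  (1,3): δ = 83.89°  ·
  (1,4): δ = 15.15°  ✓
  (1,5): δ = 55.61°  ·
  (1,6): δ = 108.22°  ·
  (2,3): δ = 132.95°  ·
  (2,4): δ = 64.22°  ·
  (2,5): δ = 6.55°  ✓
  (2,6): δ = 59.15°  ·
  (3,4): δ = 111.26°  ·
  (3,5): δ = 40.50°  ✓
  (3,6): δ = 12.10°  ✓
  (4,5): δ = 109.24°  ·
  (4,6): δ = 56.64°  ·
  (5,6): δ = 127.40°  ·
antipodal pairs: 6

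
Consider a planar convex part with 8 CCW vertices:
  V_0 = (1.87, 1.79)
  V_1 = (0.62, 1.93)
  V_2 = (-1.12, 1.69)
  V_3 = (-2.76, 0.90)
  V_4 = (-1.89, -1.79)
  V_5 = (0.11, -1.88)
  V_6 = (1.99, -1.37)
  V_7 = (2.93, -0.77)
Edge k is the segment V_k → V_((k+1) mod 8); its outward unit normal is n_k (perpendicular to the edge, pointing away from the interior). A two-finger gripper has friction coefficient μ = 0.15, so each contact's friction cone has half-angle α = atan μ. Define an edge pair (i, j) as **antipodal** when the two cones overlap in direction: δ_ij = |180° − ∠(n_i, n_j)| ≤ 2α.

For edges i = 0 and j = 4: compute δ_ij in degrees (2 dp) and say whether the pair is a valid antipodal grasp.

α = atan 0.15 = 8.53°;  2α = 17.06°
edge 0: e_0 = (-1.25, +0.14);  n_0 = (+0.1113, +0.9938)
edge 4: e_4 = (+2.00, -0.09);  n_4 = (-0.0450, -0.9990)
∠(n_0, n_4) = 176.19°
δ = |180° − 176.19°| = 3.81°
3.81° ≤ 2α = 17.06°  →  valid

δ = 3.81°, valid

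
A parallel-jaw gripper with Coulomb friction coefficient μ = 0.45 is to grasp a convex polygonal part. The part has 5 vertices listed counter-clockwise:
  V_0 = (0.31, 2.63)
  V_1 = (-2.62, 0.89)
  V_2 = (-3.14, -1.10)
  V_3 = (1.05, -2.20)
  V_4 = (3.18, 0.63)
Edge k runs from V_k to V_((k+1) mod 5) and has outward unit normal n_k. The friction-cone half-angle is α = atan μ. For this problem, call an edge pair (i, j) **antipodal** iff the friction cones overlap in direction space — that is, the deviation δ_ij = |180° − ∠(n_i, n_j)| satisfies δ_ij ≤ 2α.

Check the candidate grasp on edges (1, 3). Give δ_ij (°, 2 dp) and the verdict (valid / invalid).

δ = 22.32°, valid

α = atan 0.45 = 24.23°;  2α = 48.46°
edge 1: e_1 = (-0.52, -1.99);  n_1 = (-0.9675, +0.2528)
edge 3: e_3 = (+2.13, +2.83);  n_3 = (+0.7990, -0.6014)
∠(n_1, n_3) = 157.68°
δ = |180° − 157.68°| = 22.32°
22.32° ≤ 2α = 48.46°  →  valid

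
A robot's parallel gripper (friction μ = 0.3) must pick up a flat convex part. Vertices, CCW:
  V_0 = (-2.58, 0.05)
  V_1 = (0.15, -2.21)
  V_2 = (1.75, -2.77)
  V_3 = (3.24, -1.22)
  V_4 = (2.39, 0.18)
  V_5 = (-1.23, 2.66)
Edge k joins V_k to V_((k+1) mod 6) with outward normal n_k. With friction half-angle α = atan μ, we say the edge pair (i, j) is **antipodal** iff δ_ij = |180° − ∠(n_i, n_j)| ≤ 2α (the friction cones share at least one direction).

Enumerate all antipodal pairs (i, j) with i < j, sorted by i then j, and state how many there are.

α = atan 0.3 = 16.70°;  2α = 33.40°
n_0 = (-0.6377, -0.7703)
n_1 = (-0.3304, -0.9439)
n_2 = (+0.7209, -0.6930)
n_3 = (+0.8548, +0.5190)
n_4 = (+0.5652, +0.8250)
n_5 = (-0.8882, +0.4594)
  (0,1): δ = 159.67°  ·
  (0,2): δ = 94.25°  ·
  (0,3): δ = 19.12°  ✓
  (0,4): δ = 5.20°  ✓
  (0,5): δ = 102.27°  ·
  (1,2): δ = 114.58°  ·
  (1,3): δ = 39.45°  ·
  (1,4): δ = 15.12°  ✓
  (1,5): δ = 81.94°  ·
  (2,3): δ = 104.87°  ·
  (2,4): δ = 80.55°  ·
  (2,5): δ = 16.52°  ✓
  (3,4): δ = 155.68°  ·
  (3,5): δ = 58.61°  ·
  (4,5): δ = 82.94°  ·
antipodal pairs: 4

count = 4; pairs: (0,3), (0,4), (1,4), (2,5)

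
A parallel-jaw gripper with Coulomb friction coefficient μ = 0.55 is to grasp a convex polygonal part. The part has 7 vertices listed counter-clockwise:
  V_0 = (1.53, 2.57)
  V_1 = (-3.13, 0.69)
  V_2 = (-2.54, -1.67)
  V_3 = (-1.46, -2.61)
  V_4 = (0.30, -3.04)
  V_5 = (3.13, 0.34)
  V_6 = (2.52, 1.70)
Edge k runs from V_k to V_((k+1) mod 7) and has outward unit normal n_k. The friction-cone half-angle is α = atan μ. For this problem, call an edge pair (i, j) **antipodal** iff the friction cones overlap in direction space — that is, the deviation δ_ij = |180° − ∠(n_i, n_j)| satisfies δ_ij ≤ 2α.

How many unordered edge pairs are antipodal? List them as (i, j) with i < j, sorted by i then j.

count = 9; pairs: (0,3), (0,4), (1,4), (1,5), (1,6), (2,5), (2,6), (3,5), (3,6)

α = atan 0.55 = 28.81°;  2α = 57.62°
n_0 = (-0.3741, +0.9274)
n_1 = (-0.9701, -0.2425)
n_2 = (-0.6565, -0.7543)
n_3 = (-0.2373, -0.9714)
n_4 = (+0.7667, -0.6420)
n_5 = (+0.9124, +0.4092)
n_6 = (+0.6601, +0.7512)
  (0,1): δ = 97.93°  ·
  (0,2): δ = 63.01°  ·
  (0,3): δ = 35.70°  ✓
  (0,4): δ = 28.09°  ✓
  (0,5): δ = 92.19°  ·
  (0,6): δ = 116.72°  ·
  (1,2): δ = 145.07°  ·
  (1,3): δ = 117.77°  ·
  (1,4): δ = 53.97°  ✓
  (1,5): δ = 10.12°  ✓
  (1,6): δ = 34.66°  ✓
  (2,3): δ = 152.69°  ·
  (2,4): δ = 88.90°  ·
  (2,5): δ = 24.81°  ✓
  (2,6): δ = 0.27°  ✓
  (3,4): δ = 116.21°  ·
  (3,5): δ = 52.11°  ✓
  (3,6): δ = 27.58°  ✓
  (4,5): δ = 115.90°  ·
  (4,6): δ = 91.37°  ·
  (5,6): δ = 155.47°  ·
antipodal pairs: 9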